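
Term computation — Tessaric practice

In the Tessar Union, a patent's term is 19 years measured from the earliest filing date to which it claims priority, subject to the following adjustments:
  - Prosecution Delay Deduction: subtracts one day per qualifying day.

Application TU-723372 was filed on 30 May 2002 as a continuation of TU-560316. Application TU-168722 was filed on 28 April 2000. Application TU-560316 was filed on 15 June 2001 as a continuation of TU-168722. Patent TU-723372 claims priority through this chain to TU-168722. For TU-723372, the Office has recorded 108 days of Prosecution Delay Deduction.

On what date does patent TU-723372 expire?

January 10, 2019

Earliest priority filing: 28 April 2000.
Base term: 28 April 2000 + 19 years → 28 April 2019.
Prosecution Delay Deduction: −108 days → 10 January 2019.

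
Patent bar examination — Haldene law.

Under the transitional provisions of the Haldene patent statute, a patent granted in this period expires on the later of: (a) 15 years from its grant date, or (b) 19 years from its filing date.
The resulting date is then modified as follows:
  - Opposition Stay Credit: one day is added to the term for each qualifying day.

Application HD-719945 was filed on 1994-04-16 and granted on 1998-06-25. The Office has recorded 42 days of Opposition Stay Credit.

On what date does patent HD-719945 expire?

August 6, 2013

(a) grant + 15 years → 25 June 2013.
(b) filing + 19 years → 16 April 2013.
Later of the two: 25 June 2013.
Opposition Stay Credit: +42 days → 6 August 2013.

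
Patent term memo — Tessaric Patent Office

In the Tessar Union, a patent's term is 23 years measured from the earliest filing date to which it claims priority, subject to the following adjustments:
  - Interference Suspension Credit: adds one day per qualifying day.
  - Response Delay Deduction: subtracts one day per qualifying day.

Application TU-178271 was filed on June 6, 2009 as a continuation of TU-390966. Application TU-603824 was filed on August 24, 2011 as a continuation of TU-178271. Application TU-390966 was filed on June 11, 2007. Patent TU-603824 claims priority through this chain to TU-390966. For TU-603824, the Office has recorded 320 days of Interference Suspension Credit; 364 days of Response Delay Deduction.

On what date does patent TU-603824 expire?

2030-04-28

Earliest priority filing: 11 June 2007.
Base term: 11 June 2007 + 23 years → 11 June 2030.
Interference Suspension Credit: +320 days → 27 April 2031.
Response Delay Deduction: −364 days → 28 April 2030.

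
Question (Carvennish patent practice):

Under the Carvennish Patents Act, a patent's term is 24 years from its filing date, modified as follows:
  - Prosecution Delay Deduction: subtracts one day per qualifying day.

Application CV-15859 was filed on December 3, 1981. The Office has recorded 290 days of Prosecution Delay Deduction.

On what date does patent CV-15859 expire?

Base term: filing date + 24 years → 3 December 2005.
Prosecution Delay Deduction: −290 days → 16 February 2005.

2005-02-16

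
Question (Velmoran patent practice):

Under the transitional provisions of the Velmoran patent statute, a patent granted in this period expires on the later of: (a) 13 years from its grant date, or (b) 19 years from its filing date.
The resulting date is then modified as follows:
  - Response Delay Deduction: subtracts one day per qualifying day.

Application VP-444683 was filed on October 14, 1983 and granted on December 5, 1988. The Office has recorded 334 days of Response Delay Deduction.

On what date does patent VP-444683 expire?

(a) grant + 13 years → 5 December 2001.
(b) filing + 19 years → 14 October 2002.
Later of the two: 14 October 2002.
Response Delay Deduction: −334 days → 14 November 2001.

November 14, 2001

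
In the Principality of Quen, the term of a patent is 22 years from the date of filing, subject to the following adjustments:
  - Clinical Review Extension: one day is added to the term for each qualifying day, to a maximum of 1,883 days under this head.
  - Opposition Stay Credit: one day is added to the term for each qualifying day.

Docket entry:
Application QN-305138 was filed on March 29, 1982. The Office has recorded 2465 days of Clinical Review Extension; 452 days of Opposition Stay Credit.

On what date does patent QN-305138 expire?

2010-08-20

Base term: filing date + 22 years → 29 March 2004.
Clinical Review Extension: 2465 days claimed exceeds the 1883-day cap, so +1883 days → 25 May 2009.
Opposition Stay Credit: +452 days → 20 August 2010.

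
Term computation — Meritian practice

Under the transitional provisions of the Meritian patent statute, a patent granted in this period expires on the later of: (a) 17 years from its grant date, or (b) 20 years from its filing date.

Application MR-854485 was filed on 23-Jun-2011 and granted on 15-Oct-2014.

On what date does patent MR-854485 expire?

2031-10-15

(a) grant + 17 years → 15 October 2031.
(b) filing + 20 years → 23 June 2031.
Later of the two: 15 October 2031.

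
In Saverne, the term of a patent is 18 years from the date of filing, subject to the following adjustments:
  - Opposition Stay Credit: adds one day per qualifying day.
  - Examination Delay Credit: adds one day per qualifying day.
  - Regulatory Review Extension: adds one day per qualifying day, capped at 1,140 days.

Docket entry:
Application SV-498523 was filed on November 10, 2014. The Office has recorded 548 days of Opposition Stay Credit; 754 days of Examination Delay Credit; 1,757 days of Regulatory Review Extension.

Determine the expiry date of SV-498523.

2039-07-19

Base term: filing date + 18 years → 10 November 2032.
Opposition Stay Credit: +548 days → 12 May 2034.
Examination Delay Credit: +754 days → 4 June 2036.
Regulatory Review Extension: 1757 days claimed exceeds the 1140-day cap, so +1140 days → 19 July 2039.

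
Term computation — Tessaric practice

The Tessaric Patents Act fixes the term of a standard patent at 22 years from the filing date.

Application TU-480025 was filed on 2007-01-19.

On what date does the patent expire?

2029-01-19

Filing date + 22 years → 19 January 2029.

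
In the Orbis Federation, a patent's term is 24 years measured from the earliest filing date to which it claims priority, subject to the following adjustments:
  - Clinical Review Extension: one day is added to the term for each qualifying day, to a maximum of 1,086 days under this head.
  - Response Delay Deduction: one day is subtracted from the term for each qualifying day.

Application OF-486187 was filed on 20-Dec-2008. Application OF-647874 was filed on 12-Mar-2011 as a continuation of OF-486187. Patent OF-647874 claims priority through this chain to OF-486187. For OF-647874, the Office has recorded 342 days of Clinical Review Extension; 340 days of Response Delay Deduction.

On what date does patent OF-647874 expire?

Earliest priority filing: 20 December 2008.
Base term: 20 December 2008 + 24 years → 20 December 2032.
Clinical Review Extension: 342 days (within the 1086-day cap) → +342 days → 27 November 2033.
Response Delay Deduction: −340 days → 22 December 2032.

December 22, 2032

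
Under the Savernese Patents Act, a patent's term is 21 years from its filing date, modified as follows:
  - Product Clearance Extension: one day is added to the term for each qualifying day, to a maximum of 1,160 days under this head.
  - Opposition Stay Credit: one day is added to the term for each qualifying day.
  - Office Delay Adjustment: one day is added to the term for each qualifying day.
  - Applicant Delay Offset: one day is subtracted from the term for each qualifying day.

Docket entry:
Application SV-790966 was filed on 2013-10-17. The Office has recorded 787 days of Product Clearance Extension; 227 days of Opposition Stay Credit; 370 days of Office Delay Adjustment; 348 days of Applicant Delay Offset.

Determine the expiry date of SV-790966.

Base term: filing date + 21 years → 17 October 2034.
Product Clearance Extension: 787 days (within the 1160-day cap) → +787 days → 12 December 2036.
Opposition Stay Credit: +227 days → 27 July 2037.
Office Delay Adjustment: +370 days → 1 August 2038.
Applicant Delay Offset: −348 days → 18 August 2037.

August 18, 2037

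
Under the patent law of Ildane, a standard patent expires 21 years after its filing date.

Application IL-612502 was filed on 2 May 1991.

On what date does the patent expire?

May 2, 2012

Filing date + 21 years → 2 May 2012.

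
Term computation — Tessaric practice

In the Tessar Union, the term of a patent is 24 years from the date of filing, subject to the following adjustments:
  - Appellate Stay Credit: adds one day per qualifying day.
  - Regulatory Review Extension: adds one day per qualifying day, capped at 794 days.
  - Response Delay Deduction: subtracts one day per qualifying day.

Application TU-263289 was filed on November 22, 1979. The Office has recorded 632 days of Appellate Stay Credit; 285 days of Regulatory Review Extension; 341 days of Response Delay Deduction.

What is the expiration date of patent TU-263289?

2005-06-20

Base term: filing date + 24 years → 22 November 2003.
Appellate Stay Credit: +632 days → 15 August 2005.
Regulatory Review Extension: 285 days (within the 794-day cap) → +285 days → 27 May 2006.
Response Delay Deduction: −341 days → 20 June 2005.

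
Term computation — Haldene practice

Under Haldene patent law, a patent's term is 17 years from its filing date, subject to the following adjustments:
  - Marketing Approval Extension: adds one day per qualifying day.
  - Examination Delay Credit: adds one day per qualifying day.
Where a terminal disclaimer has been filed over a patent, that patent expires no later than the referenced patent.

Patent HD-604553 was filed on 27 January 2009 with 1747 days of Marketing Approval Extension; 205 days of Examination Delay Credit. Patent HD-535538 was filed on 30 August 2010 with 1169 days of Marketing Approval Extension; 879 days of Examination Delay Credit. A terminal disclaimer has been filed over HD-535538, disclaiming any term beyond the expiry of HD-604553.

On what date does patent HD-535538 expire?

2031-06-02

Natural term of HD-535538:
  Base: filing + 17 years → 30 August 2027.
  Marketing Approval Extension: +1169 days → 11 November 2030.
  Examination Delay Credit: +879 days → 8 April 2033.
Expiry of referenced patent HD-604553:
  Base: filing + 17 years → 27 January 2026.
  Marketing Approval Extension: +1747 days → 9 November 2030.
  Examination Delay Credit: +205 days → 2 June 2031.
Terminal disclaimer: HD-535538 expires on the earlier of 8 April 2033 and 2 June 2031.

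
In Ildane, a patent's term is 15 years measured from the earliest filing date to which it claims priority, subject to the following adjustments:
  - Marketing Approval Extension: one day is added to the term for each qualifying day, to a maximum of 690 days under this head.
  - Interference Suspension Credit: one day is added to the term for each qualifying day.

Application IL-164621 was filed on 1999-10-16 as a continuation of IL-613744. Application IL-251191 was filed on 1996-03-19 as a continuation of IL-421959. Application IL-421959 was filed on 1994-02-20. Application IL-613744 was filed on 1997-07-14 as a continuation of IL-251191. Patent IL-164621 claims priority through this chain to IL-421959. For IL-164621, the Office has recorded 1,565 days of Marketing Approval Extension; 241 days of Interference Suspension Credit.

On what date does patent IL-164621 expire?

Earliest priority filing: 20 February 1994.
Base term: 20 February 1994 + 15 years → 20 February 2009.
Marketing Approval Extension: 1565 days claimed exceeds the 690-day cap, so +690 days → 11 January 2011.
Interference Suspension Credit: +241 days → 9 September 2011.

2011-09-09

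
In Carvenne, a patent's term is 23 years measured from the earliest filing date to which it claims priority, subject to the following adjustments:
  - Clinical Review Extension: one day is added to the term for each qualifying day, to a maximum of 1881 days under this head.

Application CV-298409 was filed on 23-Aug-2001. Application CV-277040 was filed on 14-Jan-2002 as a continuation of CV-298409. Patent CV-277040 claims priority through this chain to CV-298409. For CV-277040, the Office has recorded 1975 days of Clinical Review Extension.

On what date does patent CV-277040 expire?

October 17, 2029

Earliest priority filing: 23 August 2001.
Base term: 23 August 2001 + 23 years → 23 August 2024.
Clinical Review Extension: 1975 days claimed exceeds the 1881-day cap, so +1881 days → 17 October 2029.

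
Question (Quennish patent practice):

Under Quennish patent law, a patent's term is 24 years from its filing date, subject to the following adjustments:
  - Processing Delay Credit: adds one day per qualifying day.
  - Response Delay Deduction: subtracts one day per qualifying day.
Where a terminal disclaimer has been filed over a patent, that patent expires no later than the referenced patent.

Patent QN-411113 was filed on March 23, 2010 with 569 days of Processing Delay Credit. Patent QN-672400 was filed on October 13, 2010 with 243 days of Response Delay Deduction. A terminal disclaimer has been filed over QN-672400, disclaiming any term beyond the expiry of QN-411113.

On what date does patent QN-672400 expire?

Natural term of QN-672400:
  Base: filing + 24 years → 13 October 2034.
  Response Delay Deduction: −243 days → 12 February 2034.
Expiry of referenced patent QN-411113:
  Base: filing + 24 years → 23 March 2034.
  Processing Delay Credit: +569 days → 13 October 2035.
Terminal disclaimer: QN-672400 expires on the earlier of 12 February 2034 and 13 October 2035.

2034-02-12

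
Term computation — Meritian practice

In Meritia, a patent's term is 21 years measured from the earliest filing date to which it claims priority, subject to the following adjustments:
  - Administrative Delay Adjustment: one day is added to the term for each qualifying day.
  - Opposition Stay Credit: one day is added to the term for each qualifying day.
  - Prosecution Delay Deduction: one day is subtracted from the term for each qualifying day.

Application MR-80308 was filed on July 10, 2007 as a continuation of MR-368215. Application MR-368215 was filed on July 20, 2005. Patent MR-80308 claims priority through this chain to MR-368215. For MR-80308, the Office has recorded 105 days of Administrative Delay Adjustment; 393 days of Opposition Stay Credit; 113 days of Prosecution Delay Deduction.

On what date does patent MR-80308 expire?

2027-08-09

Earliest priority filing: 20 July 2005.
Base term: 20 July 2005 + 21 years → 20 July 2026.
Administrative Delay Adjustment: +105 days → 2 November 2026.
Opposition Stay Credit: +393 days → 30 November 2027.
Prosecution Delay Deduction: −113 days → 9 August 2027.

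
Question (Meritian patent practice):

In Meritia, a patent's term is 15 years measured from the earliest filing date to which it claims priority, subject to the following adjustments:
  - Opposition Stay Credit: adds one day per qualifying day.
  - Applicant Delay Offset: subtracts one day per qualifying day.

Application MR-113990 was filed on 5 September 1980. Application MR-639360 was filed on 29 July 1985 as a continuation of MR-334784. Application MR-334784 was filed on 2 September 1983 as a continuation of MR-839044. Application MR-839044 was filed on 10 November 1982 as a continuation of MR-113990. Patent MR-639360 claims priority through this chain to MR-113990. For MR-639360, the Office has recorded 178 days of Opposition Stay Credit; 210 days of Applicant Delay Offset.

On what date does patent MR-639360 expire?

August 4, 1995

Earliest priority filing: 5 September 1980.
Base term: 5 September 1980 + 15 years → 5 September 1995.
Opposition Stay Credit: +178 days → 1 March 1996.
Applicant Delay Offset: −210 days → 4 August 1995.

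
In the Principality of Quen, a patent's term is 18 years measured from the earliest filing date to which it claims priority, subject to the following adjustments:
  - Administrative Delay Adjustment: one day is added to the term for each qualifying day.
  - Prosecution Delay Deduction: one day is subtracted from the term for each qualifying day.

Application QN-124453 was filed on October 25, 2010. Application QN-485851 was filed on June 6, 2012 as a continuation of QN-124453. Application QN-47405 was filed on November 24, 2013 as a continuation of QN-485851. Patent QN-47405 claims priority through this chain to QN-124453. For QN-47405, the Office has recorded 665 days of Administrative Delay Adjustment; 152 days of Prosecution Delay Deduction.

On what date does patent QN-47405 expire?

Earliest priority filing: 25 October 2010.
Base term: 25 October 2010 + 18 years → 25 October 2028.
Administrative Delay Adjustment: +665 days → 21 August 2030.
Prosecution Delay Deduction: −152 days → 22 March 2030.

2030-03-22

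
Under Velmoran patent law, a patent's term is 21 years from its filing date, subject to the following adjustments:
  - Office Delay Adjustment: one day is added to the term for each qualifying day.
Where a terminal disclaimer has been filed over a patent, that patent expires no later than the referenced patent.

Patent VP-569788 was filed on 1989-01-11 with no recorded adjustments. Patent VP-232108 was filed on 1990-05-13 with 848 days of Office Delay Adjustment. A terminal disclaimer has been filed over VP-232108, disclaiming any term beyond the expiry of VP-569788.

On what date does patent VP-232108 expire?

Natural term of VP-232108:
  Base: filing + 21 years → 13 May 2011.
  Office Delay Adjustment: +848 days → 7 September 2013.
Expiry of referenced patent VP-569788:
  Base: filing + 21 years → 11 January 2010.
Terminal disclaimer: VP-232108 expires on the earlier of 7 September 2013 and 11 January 2010.

2010-01-11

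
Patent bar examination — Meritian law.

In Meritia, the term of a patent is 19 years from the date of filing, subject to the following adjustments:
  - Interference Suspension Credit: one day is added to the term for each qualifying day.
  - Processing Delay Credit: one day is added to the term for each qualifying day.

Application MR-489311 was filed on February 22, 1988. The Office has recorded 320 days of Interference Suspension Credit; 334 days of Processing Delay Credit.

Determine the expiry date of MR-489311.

Base term: filing date + 19 years → 22 February 2007.
Interference Suspension Credit: +320 days → 8 January 2008.
Processing Delay Credit: +334 days → 7 December 2008.

December 7, 2008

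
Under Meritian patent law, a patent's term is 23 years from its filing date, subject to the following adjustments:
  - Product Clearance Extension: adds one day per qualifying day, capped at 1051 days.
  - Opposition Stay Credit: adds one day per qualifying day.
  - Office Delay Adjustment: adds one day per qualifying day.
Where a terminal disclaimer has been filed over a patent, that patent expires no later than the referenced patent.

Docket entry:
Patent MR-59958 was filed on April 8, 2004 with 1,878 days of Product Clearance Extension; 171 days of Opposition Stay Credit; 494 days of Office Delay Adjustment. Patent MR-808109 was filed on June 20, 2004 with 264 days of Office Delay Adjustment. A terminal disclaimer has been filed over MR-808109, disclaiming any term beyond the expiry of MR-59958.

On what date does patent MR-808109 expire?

Natural term of MR-808109:
  Base: filing + 23 years → 20 June 2027.
  Office Delay Adjustment: +264 days → 10 March 2028.
Expiry of referenced patent MR-59958:
  Base: filing + 23 years → 8 April 2027.
  Product Clearance Extension: 1878 days claimed exceeds the 1051-day cap, so +1051 days → 22 February 2030.
  Opposition Stay Credit: +171 days → 12 August 2030.
  Office Delay Adjustment: +494 days → 19 December 2031.
Terminal disclaimer: MR-808109 expires on the earlier of 10 March 2028 and 19 December 2031.

March 10, 2028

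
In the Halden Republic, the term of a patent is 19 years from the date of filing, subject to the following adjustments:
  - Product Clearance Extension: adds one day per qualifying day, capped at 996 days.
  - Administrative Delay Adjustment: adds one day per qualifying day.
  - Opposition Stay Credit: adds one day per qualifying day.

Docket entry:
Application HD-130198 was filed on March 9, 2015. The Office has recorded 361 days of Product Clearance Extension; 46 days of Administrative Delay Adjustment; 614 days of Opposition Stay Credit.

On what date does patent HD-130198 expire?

Base term: filing date + 19 years → 9 March 2034.
Product Clearance Extension: 361 days (within the 996-day cap) → +361 days → 5 March 2035.
Administrative Delay Adjustment: +46 days → 20 April 2035.
Opposition Stay Credit: +614 days → 24 December 2036.

December 24, 2036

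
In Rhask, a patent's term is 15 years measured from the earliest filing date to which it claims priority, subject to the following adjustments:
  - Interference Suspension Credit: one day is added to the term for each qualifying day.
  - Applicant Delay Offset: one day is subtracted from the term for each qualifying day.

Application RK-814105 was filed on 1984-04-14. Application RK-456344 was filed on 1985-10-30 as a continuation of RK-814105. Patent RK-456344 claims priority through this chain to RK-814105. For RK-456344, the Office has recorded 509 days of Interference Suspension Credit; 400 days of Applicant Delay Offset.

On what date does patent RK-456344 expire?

Earliest priority filing: 14 April 1984.
Base term: 14 April 1984 + 15 years → 14 April 1999.
Interference Suspension Credit: +509 days → 4 September 2000.
Applicant Delay Offset: −400 days → 1 August 1999.

August 1, 1999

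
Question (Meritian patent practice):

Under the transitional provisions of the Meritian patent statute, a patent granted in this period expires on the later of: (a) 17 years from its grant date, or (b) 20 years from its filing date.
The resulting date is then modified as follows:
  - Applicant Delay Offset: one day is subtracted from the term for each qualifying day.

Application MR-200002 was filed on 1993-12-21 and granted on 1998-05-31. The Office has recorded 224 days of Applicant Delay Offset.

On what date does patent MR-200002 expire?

(a) grant + 17 years → 31 May 2015.
(b) filing + 20 years → 21 December 2013.
Later of the two: 31 May 2015.
Applicant Delay Offset: −224 days → 19 October 2014.

2014-10-19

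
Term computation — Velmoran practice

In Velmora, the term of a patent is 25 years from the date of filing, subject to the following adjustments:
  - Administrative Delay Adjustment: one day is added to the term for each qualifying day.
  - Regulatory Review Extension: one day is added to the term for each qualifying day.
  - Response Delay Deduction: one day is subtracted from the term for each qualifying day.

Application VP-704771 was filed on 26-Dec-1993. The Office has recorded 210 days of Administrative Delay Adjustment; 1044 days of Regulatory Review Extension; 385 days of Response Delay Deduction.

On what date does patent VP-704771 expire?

2021-05-13

Base term: filing date + 25 years → 26 December 2018.
Administrative Delay Adjustment: +210 days → 24 July 2019.
Regulatory Review Extension: +1044 days → 2 June 2022.
Response Delay Deduction: −385 days → 13 May 2021.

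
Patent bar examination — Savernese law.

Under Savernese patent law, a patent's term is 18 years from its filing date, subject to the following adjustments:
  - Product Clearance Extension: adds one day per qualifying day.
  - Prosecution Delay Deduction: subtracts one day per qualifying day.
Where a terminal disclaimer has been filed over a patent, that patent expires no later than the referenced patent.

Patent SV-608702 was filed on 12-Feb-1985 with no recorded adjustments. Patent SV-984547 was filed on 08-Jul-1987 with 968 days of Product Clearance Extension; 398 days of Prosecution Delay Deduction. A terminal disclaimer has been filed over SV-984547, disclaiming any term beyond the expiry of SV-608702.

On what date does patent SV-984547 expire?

Natural term of SV-984547:
  Base: filing + 18 years → 8 July 2005.
  Product Clearance Extension: +968 days → 2 March 2008.
  Prosecution Delay Deduction: −398 days → 29 January 2007.
Expiry of referenced patent SV-608702:
  Base: filing + 18 years → 12 February 2003.
Terminal disclaimer: SV-984547 expires on the earlier of 29 January 2007 and 12 February 2003.

2003-02-12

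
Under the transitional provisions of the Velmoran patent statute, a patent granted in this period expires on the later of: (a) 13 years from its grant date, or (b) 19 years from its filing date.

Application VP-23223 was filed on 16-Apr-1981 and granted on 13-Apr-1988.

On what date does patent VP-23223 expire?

2001-04-13

(a) grant + 13 years → 13 April 2001.
(b) filing + 19 years → 16 April 2000.
Later of the two: 13 April 2001.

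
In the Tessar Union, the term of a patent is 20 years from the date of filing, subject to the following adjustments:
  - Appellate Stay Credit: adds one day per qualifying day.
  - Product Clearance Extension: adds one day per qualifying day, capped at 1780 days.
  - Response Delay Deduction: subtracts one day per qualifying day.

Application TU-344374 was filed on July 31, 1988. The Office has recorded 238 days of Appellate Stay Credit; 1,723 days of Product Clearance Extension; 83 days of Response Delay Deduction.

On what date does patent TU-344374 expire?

2013-09-21

Base term: filing date + 20 years → 31 July 2008.
Appellate Stay Credit: +238 days → 26 March 2009.
Product Clearance Extension: 1723 days (within the 1780-day cap) → +1723 days → 13 December 2013.
Response Delay Deduction: −83 days → 21 September 2013.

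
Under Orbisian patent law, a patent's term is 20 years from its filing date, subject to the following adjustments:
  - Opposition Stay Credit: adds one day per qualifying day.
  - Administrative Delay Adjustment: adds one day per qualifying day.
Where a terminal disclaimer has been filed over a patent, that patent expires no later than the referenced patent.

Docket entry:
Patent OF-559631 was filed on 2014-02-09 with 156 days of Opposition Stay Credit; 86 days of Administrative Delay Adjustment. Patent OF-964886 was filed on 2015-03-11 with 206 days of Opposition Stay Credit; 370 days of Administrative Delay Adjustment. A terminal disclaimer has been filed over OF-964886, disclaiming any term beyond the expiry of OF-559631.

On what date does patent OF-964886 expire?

Natural term of OF-964886:
  Base: filing + 20 years → 11 March 2035.
  Opposition Stay Credit: +206 days → 3 October 2035.
  Administrative Delay Adjustment: +370 days → 7 October 2036.
Expiry of referenced patent OF-559631:
  Base: filing + 20 years → 9 February 2034.
  Opposition Stay Credit: +156 days → 15 July 2034.
  Administrative Delay Adjustment: +86 days → 9 October 2034.
Terminal disclaimer: OF-964886 expires on the earlier of 7 October 2036 and 9 October 2034.

October 9, 2034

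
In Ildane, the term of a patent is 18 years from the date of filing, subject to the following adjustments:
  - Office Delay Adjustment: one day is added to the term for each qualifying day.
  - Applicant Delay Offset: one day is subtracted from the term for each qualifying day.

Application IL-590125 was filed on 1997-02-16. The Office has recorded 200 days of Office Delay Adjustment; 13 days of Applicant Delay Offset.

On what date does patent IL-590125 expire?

Base term: filing date + 18 years → 16 February 2015.
Office Delay Adjustment: +200 days → 4 September 2015.
Applicant Delay Offset: −13 days → 22 August 2015.

August 22, 2015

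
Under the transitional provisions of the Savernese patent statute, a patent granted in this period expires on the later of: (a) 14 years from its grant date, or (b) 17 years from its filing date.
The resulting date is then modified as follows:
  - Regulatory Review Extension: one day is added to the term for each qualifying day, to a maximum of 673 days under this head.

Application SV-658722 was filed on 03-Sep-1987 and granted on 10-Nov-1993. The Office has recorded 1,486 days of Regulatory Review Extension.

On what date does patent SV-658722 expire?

September 13, 2009

(a) grant + 14 years → 10 November 2007.
(b) filing + 17 years → 3 September 2004.
Later of the two: 10 November 2007.
Regulatory Review Extension: 1486 days claimed exceeds the 673-day cap, so +673 days → 13 September 2009.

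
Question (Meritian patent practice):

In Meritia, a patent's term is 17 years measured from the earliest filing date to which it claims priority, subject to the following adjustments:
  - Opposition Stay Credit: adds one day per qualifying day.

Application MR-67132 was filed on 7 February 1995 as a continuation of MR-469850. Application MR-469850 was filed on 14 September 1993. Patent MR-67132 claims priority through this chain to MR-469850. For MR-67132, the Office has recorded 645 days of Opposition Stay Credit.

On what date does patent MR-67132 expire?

Earliest priority filing: 14 September 1993.
Base term: 14 September 1993 + 17 years → 14 September 2010.
Opposition Stay Credit: +645 days → 20 June 2012.

2012-06-20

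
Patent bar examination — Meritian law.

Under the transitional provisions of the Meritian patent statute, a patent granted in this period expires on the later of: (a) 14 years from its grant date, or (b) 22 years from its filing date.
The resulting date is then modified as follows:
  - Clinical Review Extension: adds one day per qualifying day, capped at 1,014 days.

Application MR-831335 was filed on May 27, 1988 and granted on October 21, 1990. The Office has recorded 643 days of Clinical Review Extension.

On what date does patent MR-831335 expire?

February 29, 2012

(a) grant + 14 years → 21 October 2004.
(b) filing + 22 years → 27 May 2010.
Later of the two: 27 May 2010.
Clinical Review Extension: 643 days (within the 1014-day cap) → +643 days → 29 February 2012.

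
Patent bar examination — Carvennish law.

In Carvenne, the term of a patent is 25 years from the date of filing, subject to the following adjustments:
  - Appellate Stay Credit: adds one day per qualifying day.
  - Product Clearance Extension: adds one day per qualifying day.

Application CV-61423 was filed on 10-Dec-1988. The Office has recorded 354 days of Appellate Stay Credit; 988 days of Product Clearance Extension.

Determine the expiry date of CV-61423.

2017-08-13

Base term: filing date + 25 years → 10 December 2013.
Appellate Stay Credit: +354 days → 29 November 2014.
Product Clearance Extension: +988 days → 13 August 2017.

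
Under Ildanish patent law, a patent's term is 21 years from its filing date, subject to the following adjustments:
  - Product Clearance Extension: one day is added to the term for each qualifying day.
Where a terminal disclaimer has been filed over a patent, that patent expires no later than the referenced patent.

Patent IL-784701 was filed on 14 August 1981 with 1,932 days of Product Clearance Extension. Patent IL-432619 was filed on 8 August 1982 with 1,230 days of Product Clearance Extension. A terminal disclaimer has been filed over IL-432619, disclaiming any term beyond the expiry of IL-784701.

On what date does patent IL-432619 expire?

Natural term of IL-432619:
  Base: filing + 21 years → 8 August 2003.
  Product Clearance Extension: +1230 days → 20 December 2006.
Expiry of referenced patent IL-784701:
  Base: filing + 21 years → 14 August 2002.
  Product Clearance Extension: +1932 days → 28 November 2007.
Terminal disclaimer: IL-432619 expires on the earlier of 20 December 2006 and 28 November 2007.

2006-12-20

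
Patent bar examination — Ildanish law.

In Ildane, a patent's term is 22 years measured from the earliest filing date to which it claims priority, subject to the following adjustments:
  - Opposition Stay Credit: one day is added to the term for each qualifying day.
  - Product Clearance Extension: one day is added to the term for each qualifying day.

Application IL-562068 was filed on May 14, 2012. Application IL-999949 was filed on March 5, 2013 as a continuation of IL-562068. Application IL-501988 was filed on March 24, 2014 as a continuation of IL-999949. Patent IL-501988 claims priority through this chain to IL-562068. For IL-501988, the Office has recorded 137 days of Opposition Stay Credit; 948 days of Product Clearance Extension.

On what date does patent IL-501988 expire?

Earliest priority filing: 14 May 2012.
Base term: 14 May 2012 + 22 years → 14 May 2034.
Opposition Stay Credit: +137 days → 28 September 2034.
Product Clearance Extension: +948 days → 3 May 2037.

May 3, 2037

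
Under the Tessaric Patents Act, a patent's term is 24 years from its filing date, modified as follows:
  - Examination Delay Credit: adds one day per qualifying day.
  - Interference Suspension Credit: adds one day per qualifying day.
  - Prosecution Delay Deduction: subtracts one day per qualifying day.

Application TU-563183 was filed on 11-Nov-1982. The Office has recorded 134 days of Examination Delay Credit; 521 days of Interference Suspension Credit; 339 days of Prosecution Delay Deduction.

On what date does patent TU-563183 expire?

Base term: filing date + 24 years → 11 November 2006.
Examination Delay Credit: +134 days → 25 March 2007.
Interference Suspension Credit: +521 days → 27 August 2008.
Prosecution Delay Deduction: −339 days → 23 September 2007.

September 23, 2007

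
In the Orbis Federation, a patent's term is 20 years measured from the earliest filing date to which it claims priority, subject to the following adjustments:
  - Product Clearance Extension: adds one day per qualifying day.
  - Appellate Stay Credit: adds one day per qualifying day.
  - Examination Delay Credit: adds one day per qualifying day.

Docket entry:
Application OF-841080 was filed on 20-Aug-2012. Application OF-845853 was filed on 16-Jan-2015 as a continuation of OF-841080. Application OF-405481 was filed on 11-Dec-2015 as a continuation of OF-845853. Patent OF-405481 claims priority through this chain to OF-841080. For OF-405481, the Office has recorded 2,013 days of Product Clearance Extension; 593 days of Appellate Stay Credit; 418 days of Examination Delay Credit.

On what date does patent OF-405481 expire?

Earliest priority filing: 20 August 2012.
Base term: 20 August 2012 + 20 years → 20 August 2032.
Product Clearance Extension: +2013 days → 23 February 2038.
Appellate Stay Credit: +593 days → 9 October 2039.
Examination Delay Credit: +418 days → 30 November 2040.

November 30, 2040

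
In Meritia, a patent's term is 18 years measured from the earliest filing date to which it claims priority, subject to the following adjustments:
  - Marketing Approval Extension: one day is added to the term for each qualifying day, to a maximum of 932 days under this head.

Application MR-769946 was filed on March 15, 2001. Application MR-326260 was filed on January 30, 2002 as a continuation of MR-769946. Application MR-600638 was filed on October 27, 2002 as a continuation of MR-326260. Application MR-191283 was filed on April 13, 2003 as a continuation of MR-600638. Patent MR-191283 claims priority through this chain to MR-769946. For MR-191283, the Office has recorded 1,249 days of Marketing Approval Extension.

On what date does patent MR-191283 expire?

October 2, 2021

Earliest priority filing: 15 March 2001.
Base term: 15 March 2001 + 18 years → 15 March 2019.
Marketing Approval Extension: 1249 days claimed exceeds the 932-day cap, so +932 days → 2 October 2021.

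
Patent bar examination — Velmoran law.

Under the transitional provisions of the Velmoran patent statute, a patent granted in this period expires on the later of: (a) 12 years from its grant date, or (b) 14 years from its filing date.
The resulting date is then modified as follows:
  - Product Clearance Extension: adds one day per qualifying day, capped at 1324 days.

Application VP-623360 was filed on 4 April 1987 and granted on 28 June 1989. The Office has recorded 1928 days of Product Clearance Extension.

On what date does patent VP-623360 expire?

2005-02-11

(a) grant + 12 years → 28 June 2001.
(b) filing + 14 years → 4 April 2001.
Later of the two: 28 June 2001.
Product Clearance Extension: 1928 days claimed exceeds the 1324-day cap, so +1324 days → 11 February 2005.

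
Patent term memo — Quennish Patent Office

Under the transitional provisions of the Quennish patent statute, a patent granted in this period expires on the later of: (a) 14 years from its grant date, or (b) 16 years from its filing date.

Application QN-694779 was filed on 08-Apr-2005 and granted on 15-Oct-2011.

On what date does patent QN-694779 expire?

October 15, 2025

(a) grant + 14 years → 15 October 2025.
(b) filing + 16 years → 8 April 2021.
Later of the two: 15 October 2025.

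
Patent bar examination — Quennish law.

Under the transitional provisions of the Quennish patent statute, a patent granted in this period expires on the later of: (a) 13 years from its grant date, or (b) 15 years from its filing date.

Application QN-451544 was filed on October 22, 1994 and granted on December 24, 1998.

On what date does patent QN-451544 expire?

December 24, 2011

(a) grant + 13 years → 24 December 2011.
(b) filing + 15 years → 22 October 2009.
Later of the two: 24 December 2011.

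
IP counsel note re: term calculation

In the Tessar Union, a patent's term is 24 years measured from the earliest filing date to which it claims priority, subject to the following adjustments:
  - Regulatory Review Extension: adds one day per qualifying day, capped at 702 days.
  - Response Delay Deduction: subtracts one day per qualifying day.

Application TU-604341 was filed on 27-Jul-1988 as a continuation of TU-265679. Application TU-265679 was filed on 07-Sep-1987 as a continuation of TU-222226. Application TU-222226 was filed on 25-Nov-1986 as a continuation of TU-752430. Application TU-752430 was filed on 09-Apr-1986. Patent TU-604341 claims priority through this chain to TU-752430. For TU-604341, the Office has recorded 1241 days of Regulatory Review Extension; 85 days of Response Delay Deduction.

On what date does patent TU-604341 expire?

2011-12-17

Earliest priority filing: 9 April 1986.
Base term: 9 April 1986 + 24 years → 9 April 2010.
Regulatory Review Extension: 1241 days claimed exceeds the 702-day cap, so +702 days → 11 March 2012.
Response Delay Deduction: −85 days → 17 December 2011.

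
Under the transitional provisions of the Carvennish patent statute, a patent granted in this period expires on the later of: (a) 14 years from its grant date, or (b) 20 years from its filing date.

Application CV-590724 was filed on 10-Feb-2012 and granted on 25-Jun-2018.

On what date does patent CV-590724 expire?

June 25, 2032

(a) grant + 14 years → 25 June 2032.
(b) filing + 20 years → 10 February 2032.
Later of the two: 25 June 2032.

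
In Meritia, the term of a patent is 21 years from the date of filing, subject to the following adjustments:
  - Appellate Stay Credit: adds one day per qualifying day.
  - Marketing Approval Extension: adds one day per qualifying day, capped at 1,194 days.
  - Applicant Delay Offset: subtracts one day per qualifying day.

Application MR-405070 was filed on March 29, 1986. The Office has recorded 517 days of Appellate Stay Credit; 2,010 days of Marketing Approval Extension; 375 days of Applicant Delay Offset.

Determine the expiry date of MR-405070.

2010-11-24

Base term: filing date + 21 years → 29 March 2007.
Appellate Stay Credit: +517 days → 27 August 2008.
Marketing Approval Extension: 2010 days claimed exceeds the 1194-day cap, so +1194 days → 4 December 2011.
Applicant Delay Offset: −375 days → 24 November 2010.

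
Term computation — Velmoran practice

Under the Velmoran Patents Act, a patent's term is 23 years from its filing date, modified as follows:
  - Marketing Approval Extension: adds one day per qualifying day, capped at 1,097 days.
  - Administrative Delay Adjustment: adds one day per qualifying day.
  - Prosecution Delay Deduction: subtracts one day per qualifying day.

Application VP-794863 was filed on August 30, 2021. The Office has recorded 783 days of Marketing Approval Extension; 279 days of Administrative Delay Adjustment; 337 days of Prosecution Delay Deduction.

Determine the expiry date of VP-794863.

2046-08-25

Base term: filing date + 23 years → 30 August 2044.
Marketing Approval Extension: 783 days (within the 1097-day cap) → +783 days → 22 October 2046.
Administrative Delay Adjustment: +279 days → 28 July 2047.
Prosecution Delay Deduction: −337 days → 25 August 2046.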